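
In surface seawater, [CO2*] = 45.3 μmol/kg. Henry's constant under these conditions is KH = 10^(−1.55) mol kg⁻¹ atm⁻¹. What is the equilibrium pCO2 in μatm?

pCO2 = 1610 μatm

KH = 10^(−1.55) = 2.818×10^-2 mol kg⁻¹ atm⁻¹
pCO2 = [CO2*]/KH = 45.3×10^-6 / 2.818×10^-2 = 1.61×10^-3 atm = 1610 μatm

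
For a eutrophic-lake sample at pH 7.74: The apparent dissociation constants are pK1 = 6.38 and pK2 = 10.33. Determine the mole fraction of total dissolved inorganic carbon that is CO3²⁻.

α₂ = 0.00246

α₂ = 1 / (1 + [H⁺]/K2 + [H⁺]²/(K1K2)) = 1 / (1 + 10^+2.59 + 10^+1.23)
   = 1 / (1 + 389.05 + 16.982) = 1/407.03 = 0.002457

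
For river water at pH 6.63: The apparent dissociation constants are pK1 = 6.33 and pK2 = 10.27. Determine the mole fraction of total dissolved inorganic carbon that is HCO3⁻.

α₁ = 1 / (1 + [H⁺]/K1 + K2/[H⁺]) = 1 / (1 + 10^-0.30 + 10^-3.64)
   = 1 / (1 + 0.50119 + 0.00022909) = 1/1.5014 = 0.6660

α₁ = 0.666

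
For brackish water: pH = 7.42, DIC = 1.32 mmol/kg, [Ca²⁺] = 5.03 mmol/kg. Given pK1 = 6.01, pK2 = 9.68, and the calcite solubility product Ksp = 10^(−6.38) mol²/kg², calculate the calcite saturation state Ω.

α₂ = 1 / (1 + [H⁺]/K2 + [H⁺]²/(K1K2)) = 1 / (1 + 10^+2.26 + 10^+0.85)
   = 1 / (1 + 181.97 + 7.0795) = 1/190.05 = 0.005262
[CO3²⁻] = α₂ × DIC = 0.005262 × 1.32 = 0.006946 mmol/kg = 6.946 μmol/kg
Ksp = 10^(−6.38) = 4.169×10^-7
Ω = [Ca²⁺][CO3²⁻]/Ksp = (5.03×10^-3)(6.946×10^-6) / 4.169×10^-7 = 0.0838

Ω = 0.0838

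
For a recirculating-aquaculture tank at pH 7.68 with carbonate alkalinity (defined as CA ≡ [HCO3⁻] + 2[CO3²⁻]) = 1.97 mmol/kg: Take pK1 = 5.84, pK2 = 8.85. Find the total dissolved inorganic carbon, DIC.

CA = [HCO3⁻] + 2[CO3²⁻] = (α₁ + 2α₂)·DIC
At pH 7.68: [H⁺]/K1 = 10^-1.84 = 0.014454, K2/[H⁺] = 10^-1.17 = 0.067608
α₁ = 1/(1 + 0.014454 + 0.067608) = 1/1.0821 = 0.9242; α₂ = α₁·K2/[H⁺] = 0.06248
α₁ + 2α₂ = 1.0491
DIC = CA / (α₁ + 2α₂) = 1.97 / 1.0491 = 1.88 mmol/kg

DIC = 1.88 mmol/kg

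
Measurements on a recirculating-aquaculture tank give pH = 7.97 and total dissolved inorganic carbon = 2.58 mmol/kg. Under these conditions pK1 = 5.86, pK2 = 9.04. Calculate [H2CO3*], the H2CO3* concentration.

α₀ = 1 / (1 + K1/[H⁺] + K1K2/[H⁺]²) = 1 / (1 + 10^+2.11 + 10^+1.04)
   = 1 / (1 + 128.82 + 10.965) = 1/140.79 = 0.007103
[CO2*] = α₀ × DIC = 0.007103 × 2.58 = 0.0183 mmol/kg = 18.3 μmol/kg

[CO2*] = 18.3 μmol/kg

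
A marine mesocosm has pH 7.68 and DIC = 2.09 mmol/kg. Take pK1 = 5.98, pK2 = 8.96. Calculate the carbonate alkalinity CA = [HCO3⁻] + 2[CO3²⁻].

CA = [HCO3⁻] + 2[CO3²⁻] = (α₁ + 2α₂)·DIC
At pH 7.68: [H⁺]/K1 = 10^-1.70 = 0.019953, K2/[H⁺] = 10^-1.28 = 0.052481
α₁ = 1/(1 + 0.019953 + 0.052481) = 1/1.0724 = 0.9325; α₂ = α₁·K2/[H⁺] = 0.04894
α₁ + 2α₂ = 1.0303
CA = 1.0303 × 2.09 = 2.15 mmol/kg

CA = 2.15 mmol/kg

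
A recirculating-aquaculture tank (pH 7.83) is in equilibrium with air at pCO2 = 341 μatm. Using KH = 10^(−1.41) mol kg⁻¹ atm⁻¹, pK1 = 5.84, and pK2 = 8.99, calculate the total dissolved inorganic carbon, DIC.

[CO2*] = KH · pCO2 = 10^(−1.41) × 341×10^-6 = 1.327×10^-5 mol/kg
α₀ = 1/(1 + K1/[H⁺] + K1K2/[H⁺]²) = 1/(1 + 10^+1.99 + 10^+0.83) = 0.009480
DIC = [CO2*]/α₀ = 1.327×10^-5 / 0.009480 = 1.40 mmol/kg

DIC = 1.40 mmol/kg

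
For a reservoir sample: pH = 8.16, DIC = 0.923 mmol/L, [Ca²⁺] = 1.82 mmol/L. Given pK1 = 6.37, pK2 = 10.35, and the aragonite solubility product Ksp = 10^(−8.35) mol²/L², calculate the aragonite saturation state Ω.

α₂ = 1 / (1 + [H⁺]/K2 + [H⁺]²/(K1K2)) = 1 / (1 + 10^+2.19 + 10^+0.40)
   = 1 / (1 + 154.88 + 2.5119) = 1/158.39 = 0.006313
[CO3²⁻] = α₂ × DIC = 0.006313 × 0.923 = 0.005827 mmol/L = 5.827 μmol/L
Ksp = 10^(−8.35) = 4.467×10^-9
Ω = [Ca²⁺][CO3²⁻]/Ksp = (1.82×10^-3)(5.827×10^-6) / 4.467×10^-9 = 2.37

Ω = 2.37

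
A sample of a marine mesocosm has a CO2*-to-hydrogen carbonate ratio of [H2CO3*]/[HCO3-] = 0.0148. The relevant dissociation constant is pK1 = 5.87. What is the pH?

pH = 7.70

From K1 = [H⁺][HCO3-]/[H2CO3*]:  pH = pK1 − log₁₀([H2CO3*]/[HCO3-])
log₁₀(0.0148) = -1.830
pH = 5.87 − (-1.830) = 7.70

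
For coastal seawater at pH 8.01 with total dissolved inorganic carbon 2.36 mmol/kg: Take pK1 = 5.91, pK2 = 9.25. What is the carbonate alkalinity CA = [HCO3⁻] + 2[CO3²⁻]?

CA = 2.47 mmol/kg

CA = [HCO3⁻] + 2[CO3²⁻] = (α₁ + 2α₂)·DIC
At pH 8.01: [H⁺]/K1 = 10^-2.10 = 0.0079433, K2/[H⁺] = 10^-1.24 = 0.057544
α₁ = 1/(1 + 0.0079433 + 0.057544) = 1/1.0655 = 0.9385; α₂ = α₁·K2/[H⁺] = 0.05401
α₁ + 2α₂ = 1.0466
CA = 1.0466 × 2.36 = 2.47 mmol/kg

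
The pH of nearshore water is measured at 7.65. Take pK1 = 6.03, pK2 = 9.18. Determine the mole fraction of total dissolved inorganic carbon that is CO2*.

α₀ = 1 / (1 + K1/[H⁺] + K1K2/[H⁺]²) = 1 / (1 + 10^+1.62 + 10^+0.09)
   = 1 / (1 + 41.687 + 1.2303) = 1/43.917 = 0.02277

α₀ = 0.0228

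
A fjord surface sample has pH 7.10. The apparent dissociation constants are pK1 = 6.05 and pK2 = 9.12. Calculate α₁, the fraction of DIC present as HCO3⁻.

α₁ = 0.910

α₁ = 1 / (1 + [H⁺]/K1 + K2/[H⁺]) = 1 / (1 + 10^-1.05 + 10^-2.02)
   = 1 / (1 + 0.089125 + 0.0095499) = 1/1.0987 = 0.9102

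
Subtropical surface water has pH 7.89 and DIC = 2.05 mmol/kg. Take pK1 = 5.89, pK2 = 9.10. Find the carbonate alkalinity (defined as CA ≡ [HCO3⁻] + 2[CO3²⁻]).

CA = [HCO3⁻] + 2[CO3²⁻] = (α₁ + 2α₂)·DIC
At pH 7.89: [H⁺]/K1 = 10^-2.00 = 0.010000, K2/[H⁺] = 10^-1.21 = 0.061660
α₁ = 1/(1 + 0.010000 + 0.061660) = 1/1.0717 = 0.9331; α₂ = α₁·K2/[H⁺] = 0.05754
α₁ + 2α₂ = 1.0482
CA = 1.0482 × 2.05 = 2.15 mmol/kg

CA = 2.15 mmol/kg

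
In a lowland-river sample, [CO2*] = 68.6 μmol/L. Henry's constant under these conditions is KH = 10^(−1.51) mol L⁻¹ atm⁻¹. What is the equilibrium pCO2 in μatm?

KH = 10^(−1.51) = 3.090×10^-2 mol L⁻¹ atm⁻¹
pCO2 = [CO2*]/KH = 68.6×10^-6 / 3.090×10^-2 = 2.22×10^-3 atm = 2220 μatm

pCO2 = 2220 μatm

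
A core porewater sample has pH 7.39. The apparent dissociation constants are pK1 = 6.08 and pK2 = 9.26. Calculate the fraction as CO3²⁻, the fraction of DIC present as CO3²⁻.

α₂ = 1 / (1 + [H⁺]/K2 + [H⁺]²/(K1K2)) = 1 / (1 + 10^+1.87 + 10^+0.56)
   = 1 / (1 + 74.131 + 3.6308) = 1/78.762 = 0.01270

α₂ = 0.0127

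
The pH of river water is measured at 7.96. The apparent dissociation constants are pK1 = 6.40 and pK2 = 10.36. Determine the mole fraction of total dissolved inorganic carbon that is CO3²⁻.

α₂ = 0.00386

α₂ = 1 / (1 + [H⁺]/K2 + [H⁺]²/(K1K2)) = 1 / (1 + 10^+2.40 + 10^+0.84)
   = 1 / (1 + 251.19 + 6.9183) = 1/259.11 = 0.003859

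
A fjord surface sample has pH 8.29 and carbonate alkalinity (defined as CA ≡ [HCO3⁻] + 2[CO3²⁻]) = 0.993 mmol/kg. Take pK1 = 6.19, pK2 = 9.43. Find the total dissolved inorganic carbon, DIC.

CA = [HCO3⁻] + 2[CO3²⁻] = (α₁ + 2α₂)·DIC
At pH 8.29: [H⁺]/K1 = 10^-2.10 = 0.0079433, K2/[H⁺] = 10^-1.14 = 0.072444
α₁ = 1/(1 + 0.0079433 + 0.072444) = 1/1.0804 = 0.9256; α₂ = α₁·K2/[H⁺] = 0.06705
α₁ + 2α₂ = 1.0597
DIC = CA / (α₁ + 2α₂) = 0.993 / 1.0597 = 0.937 mmol/kg

DIC = 0.937 mmol/kg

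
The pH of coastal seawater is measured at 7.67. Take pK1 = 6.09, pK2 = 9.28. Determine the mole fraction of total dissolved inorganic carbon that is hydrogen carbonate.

α₁ = 1 / (1 + [H⁺]/K1 + K2/[H⁺]) = 1 / (1 + 10^-1.58 + 10^-1.61)
   = 1 / (1 + 0.026303 + 0.024547) = 1/1.0508 = 0.9516

α₁ = 0.952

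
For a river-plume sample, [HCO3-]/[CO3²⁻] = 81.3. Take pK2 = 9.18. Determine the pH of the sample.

From K2 = [H⁺][CO3²⁻]/[HCO3-]:  pH = pK2 − log₁₀([HCO3-]/[CO3²⁻])
log₁₀(81.3) = +1.910
pH = 9.18 − (+1.910) = 7.27

pH = 7.27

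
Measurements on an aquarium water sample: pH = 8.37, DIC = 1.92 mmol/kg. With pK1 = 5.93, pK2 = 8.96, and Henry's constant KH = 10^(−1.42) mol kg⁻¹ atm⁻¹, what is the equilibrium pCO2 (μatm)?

pCO2 = 145 μatm

α₀ = 1 / (1 + K1/[H⁺] + K1K2/[H⁺]²) = 1 / (1 + 10^+2.44 + 10^+1.85)
   = 1 / (1 + 275.42 + 70.795) = 1/347.22 = 0.002880
[CO2*] = α₀ × DIC = 0.002880 × 1.92 = 0.005530 mmol/kg = 5.530 μmol/kg
pCO2 = [CO2*]/KH = 5.530×10^-6 / 3.802×10^-2 = 145 μatm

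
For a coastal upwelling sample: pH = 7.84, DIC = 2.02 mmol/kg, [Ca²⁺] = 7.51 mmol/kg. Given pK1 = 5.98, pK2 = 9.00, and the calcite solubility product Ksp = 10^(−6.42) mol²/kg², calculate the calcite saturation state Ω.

Ω = 2.55

α₂ = 1 / (1 + [H⁺]/K2 + [H⁺]²/(K1K2)) = 1 / (1 + 10^+1.16 + 10^-0.70)
   = 1 / (1 + 14.454 + 0.19953) = 1/15.654 = 0.06388
[CO3²⁻] = α₂ × DIC = 0.06388 × 2.02 = 0.1290 mmol/kg
Ksp = 10^(−6.42) = 3.802×10^-7
Ω = [Ca²⁺][CO3²⁻]/Ksp = (7.51×10^-3)(1.290×10^-4) / 3.802×10^-7 = 2.55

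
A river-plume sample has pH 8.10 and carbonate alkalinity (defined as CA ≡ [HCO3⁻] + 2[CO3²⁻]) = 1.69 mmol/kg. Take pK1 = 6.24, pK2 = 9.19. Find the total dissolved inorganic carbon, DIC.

CA = [HCO3⁻] + 2[CO3²⁻] = (α₁ + 2α₂)·DIC
At pH 8.10: [H⁺]/K1 = 10^-1.86 = 0.013804, K2/[H⁺] = 10^-1.09 = 0.081283
α₁ = 1/(1 + 0.013804 + 0.081283) = 1/1.0951 = 0.9132; α₂ = α₁·K2/[H⁺] = 0.07423
α₁ + 2α₂ = 1.0616
DIC = CA / (α₁ + 2α₂) = 1.69 / 1.0616 = 1.59 mmol/kg

DIC = 1.59 mmol/kg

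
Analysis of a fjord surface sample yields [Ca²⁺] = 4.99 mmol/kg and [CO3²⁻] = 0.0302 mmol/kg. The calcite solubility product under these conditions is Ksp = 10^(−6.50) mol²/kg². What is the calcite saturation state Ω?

Ω = 0.477

Ksp = 10^(−6.50) = 3.162×10^-7
Ω = [Ca²⁺][CO3²⁻]/Ksp = (4.99×10^-3)(0.0302×10^-3) / 3.162×10^-7 = 0.477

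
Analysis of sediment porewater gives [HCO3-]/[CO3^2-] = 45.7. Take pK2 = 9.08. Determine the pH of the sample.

From K2 = [H⁺][CO3^2-]/[HCO3-]:  pH = pK2 − log₁₀([HCO3-]/[CO3^2-])
log₁₀(45.7) = +1.660
pH = 9.08 − (+1.660) = 7.42

pH = 7.42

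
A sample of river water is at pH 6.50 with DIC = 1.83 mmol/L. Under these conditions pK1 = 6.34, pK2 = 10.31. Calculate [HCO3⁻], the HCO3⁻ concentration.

α₁ = 1 / (1 + [H⁺]/K1 + K2/[H⁺]) = 1 / (1 + 10^-0.16 + 10^-3.81)
   = 1 / (1 + 0.69183 + 0.00015488) = 1/1.6920 = 0.5910
[HCO3⁻] = α₁ × DIC = 0.5910 × 1.83 = 1.08 mmol/L

[HCO3⁻] = 1.08 mmol/L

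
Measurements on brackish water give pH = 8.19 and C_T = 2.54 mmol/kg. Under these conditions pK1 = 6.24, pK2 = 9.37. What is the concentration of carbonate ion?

[CO3²⁻] = 0.156 mmol/kg

α₂ = 1 / (1 + [H⁺]/K2 + [H⁺]²/(K1K2)) = 1 / (1 + 10^+1.18 + 10^-0.77)
   = 1 / (1 + 15.136 + 0.16982) = 1/16.305 = 0.06133
[CO3²⁻] = α₂ × DIC = 0.06133 × 2.54 = 0.156 mmol/kg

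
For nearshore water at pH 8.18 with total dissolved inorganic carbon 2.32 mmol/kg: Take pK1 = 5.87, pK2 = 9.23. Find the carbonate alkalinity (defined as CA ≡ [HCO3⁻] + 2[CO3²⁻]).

CA = 2.50 mmol/kg

CA = [HCO3⁻] + 2[CO3²⁻] = (α₁ + 2α₂)·DIC
At pH 8.18: [H⁺]/K1 = 10^-2.31 = 0.0048978, K2/[H⁺] = 10^-1.05 = 0.089125
α₁ = 1/(1 + 0.0048978 + 0.089125) = 1/1.0940 = 0.9141; α₂ = α₁·K2/[H⁺] = 0.08147
α₁ + 2α₂ = 1.0770
CA = 1.0770 × 2.32 = 2.50 mmol/kg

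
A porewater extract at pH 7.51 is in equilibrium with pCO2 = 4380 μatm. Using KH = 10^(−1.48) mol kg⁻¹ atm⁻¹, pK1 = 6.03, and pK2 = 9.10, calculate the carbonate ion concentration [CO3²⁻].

[CO3²⁻] = 0.113 mmol/kg

[CO2*] = KH · pCO2 = 10^(−1.48) × 4380×10^-6 = 1.450×10^-4 mol/kg
α₀ = 1/(1 + K1/[H⁺] + K1K2/[H⁺]²) = 1/(1 + 10^+1.48 + 10^-0.11) = 0.03127
DIC = [CO2*]/α₀ = 1.450×10^-4 / 0.03127 = 4.638 mmol/kg
[CO3²⁻] = α₂·DIC; α₂ = 0.02428, so [CO3²⁻] = 0.02428 × 4.638 = 0.113 mmol/kg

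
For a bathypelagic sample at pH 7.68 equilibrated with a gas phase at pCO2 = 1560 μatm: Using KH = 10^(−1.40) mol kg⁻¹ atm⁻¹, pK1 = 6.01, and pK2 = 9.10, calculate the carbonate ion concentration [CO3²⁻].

[CO3²⁻] = 0.110 mmol/kg

[CO2*] = KH · pCO2 = 10^(−1.40) × 1560×10^-6 = 6.210×10^-5 mol/kg
α₀ = 1/(1 + K1/[H⁺] + K1K2/[H⁺]²) = 1/(1 + 10^+1.67 + 10^+0.25) = 0.02018
DIC = [CO2*]/α₀ = 6.210×10^-5 / 0.02018 = 3.077 mmol/kg
[CO3²⁻] = α₂·DIC; α₂ = 0.03589, so [CO3²⁻] = 0.03589 × 3.077 = 0.110 mmol/kg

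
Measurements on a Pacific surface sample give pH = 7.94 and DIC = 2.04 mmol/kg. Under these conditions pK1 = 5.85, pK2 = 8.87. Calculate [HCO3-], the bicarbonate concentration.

α₁ = 1 / (1 + [H⁺]/K1 + K2/[H⁺]) = 1 / (1 + 10^-2.09 + 10^-0.93)
   = 1 / (1 + 0.0081283 + 0.11749) = 1/1.1256 = 0.8884
[HCO3⁻] = α₁ × DIC = 0.8884 × 2.04 = 1.81 mmol/kg

[HCO3⁻] = 1.81 mmol/kg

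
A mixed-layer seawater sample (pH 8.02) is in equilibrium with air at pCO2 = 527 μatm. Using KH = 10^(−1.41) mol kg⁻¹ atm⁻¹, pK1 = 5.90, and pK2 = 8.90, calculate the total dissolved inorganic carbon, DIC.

DIC = 3.08 mmol/kg

[CO2*] = KH · pCO2 = 10^(−1.41) × 527×10^-6 = 2.050×10^-5 mol/kg
α₀ = 1/(1 + K1/[H⁺] + K1K2/[H⁺]²) = 1/(1 + 10^+2.12 + 10^+1.24) = 0.006658
DIC = [CO2*]/α₀ = 2.050×10^-5 / 0.006658 = 3.08 mmol/kg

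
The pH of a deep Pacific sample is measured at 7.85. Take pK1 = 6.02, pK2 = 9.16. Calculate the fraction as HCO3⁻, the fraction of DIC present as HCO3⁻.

α₁ = 0.940

α₁ = 1 / (1 + [H⁺]/K1 + K2/[H⁺]) = 1 / (1 + 10^-1.83 + 10^-1.31)
   = 1 / (1 + 0.014791 + 0.048978) = 1/1.0638 = 0.9401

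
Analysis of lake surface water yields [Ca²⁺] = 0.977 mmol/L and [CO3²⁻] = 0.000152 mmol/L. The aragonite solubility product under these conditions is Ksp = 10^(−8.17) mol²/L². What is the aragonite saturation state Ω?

Ksp = 10^(−8.17) = 6.761×10^-9
Ω = [Ca²⁺][CO3²⁻]/Ksp = (0.977×10^-3)(0.000152×10^-3) / 6.761×10^-9 = 0.0220

Ω = 0.0220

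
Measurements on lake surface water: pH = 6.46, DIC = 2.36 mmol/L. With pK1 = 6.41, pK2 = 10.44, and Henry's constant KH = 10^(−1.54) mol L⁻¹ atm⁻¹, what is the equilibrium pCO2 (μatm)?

pCO2 = 3.86×10^4 μatm

α₀ = 1 / (1 + K1/[H⁺] + K1K2/[H⁺]²) = 1 / (1 + 10^+0.05 + 10^-3.93)
   = 1 / (1 + 1.1220 + 0.00011749) = 1/2.1221 = 0.4712
[CO2*] = α₀ × DIC = 0.4712 × 2.36 = 1.112 mmol/L
pCO2 = [CO2*]/KH = 1.112×10^-3 / 2.884×10^-2 = 3.86×10^4 μatm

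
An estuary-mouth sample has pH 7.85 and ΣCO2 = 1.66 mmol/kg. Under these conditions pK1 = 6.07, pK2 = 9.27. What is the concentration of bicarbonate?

α₁ = 1 / (1 + [H⁺]/K1 + K2/[H⁺]) = 1 / (1 + 10^-1.78 + 10^-1.42)
   = 1 / (1 + 0.016596 + 0.038019) = 1/1.0546 = 0.9482
[HCO3⁻] = α₁ × DIC = 0.9482 × 1.66 = 1.57 mmol/kg

[HCO3⁻] = 1.57 mmol/kg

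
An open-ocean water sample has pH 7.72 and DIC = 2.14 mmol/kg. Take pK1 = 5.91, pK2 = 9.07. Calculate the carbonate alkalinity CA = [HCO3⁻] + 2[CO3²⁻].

CA = [HCO3⁻] + 2[CO3²⁻] = (α₁ + 2α₂)·DIC
At pH 7.72: [H⁺]/K1 = 10^-1.81 = 0.015488, K2/[H⁺] = 10^-1.35 = 0.044668
α₁ = 1/(1 + 0.015488 + 0.044668) = 1/1.0602 = 0.9433; α₂ = α₁·K2/[H⁺] = 0.04213
α₁ + 2α₂ = 1.0275
CA = 1.0275 × 2.14 = 2.20 mmol/kg

CA = 2.20 mmol/kg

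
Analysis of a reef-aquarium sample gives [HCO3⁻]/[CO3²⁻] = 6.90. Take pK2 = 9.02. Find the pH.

From K2 = [H⁺][CO3²⁻]/[HCO3⁻]:  pH = pK2 − log₁₀([HCO3⁻]/[CO3²⁻])
log₁₀(6.90) = +0.839
pH = 9.02 − (+0.839) = 8.18

pH = 8.18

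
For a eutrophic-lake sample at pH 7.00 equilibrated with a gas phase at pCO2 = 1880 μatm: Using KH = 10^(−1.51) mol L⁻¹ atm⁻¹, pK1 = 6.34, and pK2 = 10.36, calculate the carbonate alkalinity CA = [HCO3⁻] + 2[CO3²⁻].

CA = 0.266 mmol/L

[CO2*] = KH · pCO2 = 10^(−1.51) × 1880×10^-6 = 5.810×10^-5 mol/L
α₀ = 1/(1 + K1/[H⁺] + K1K2/[H⁺]²) = 1/(1 + 10^+0.66 + 10^-2.70) = 0.1794
DIC = [CO2*]/α₀ = 5.810×10^-5 / 0.1794 = 0.3238 mmol/L
CA = (α₁ + 2α₂)·DIC = (0.8202 + 2×0.0003580) × 0.3238 = 0.266 mmol/L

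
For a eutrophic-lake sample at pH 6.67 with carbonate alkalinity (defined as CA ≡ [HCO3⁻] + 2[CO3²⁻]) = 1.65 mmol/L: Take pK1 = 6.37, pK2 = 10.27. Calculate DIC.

DIC = 2.48 mmol/L

CA = [HCO3⁻] + 2[CO3²⁻] = (α₁ + 2α₂)·DIC
At pH 6.67: [H⁺]/K1 = 10^-0.30 = 0.50119, K2/[H⁺] = 10^-3.60 = 0.00025119
α₁ = 1/(1 + 0.50119 + 0.00025119) = 1/1.5014 = 0.6660; α₂ = α₁·K2/[H⁺] = 0.0001673
α₁ + 2α₂ = 0.6664
DIC = CA / (α₁ + 2α₂) = 1.65 / 0.6664 = 2.48 mmol/L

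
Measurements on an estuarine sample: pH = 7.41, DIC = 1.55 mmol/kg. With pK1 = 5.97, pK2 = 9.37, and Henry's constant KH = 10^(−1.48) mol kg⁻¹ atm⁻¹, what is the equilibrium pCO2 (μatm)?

α₀ = 1 / (1 + K1/[H⁺] + K1K2/[H⁺]²) = 1 / (1 + 10^+1.44 + 10^-0.52)
   = 1 / (1 + 27.542 + 0.30200) = 1/28.844 = 0.03467
[CO2*] = α₀ × DIC = 0.03467 × 1.55 = 0.05374 mmol/kg
pCO2 = [CO2*]/KH = 5.374×10^-5 / 3.311×10^-2 = 1620 μatm

pCO2 = 1620 μatm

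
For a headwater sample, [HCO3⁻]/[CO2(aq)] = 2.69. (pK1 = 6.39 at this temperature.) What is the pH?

pH = 6.82

From K1 = [H⁺][HCO3⁻]/[CO2(aq)]:  pH = pK1 + log₁₀([HCO3⁻]/[CO2(aq)])
log₁₀(2.69) = +0.430
pH = 6.39 + (+0.430) = 6.82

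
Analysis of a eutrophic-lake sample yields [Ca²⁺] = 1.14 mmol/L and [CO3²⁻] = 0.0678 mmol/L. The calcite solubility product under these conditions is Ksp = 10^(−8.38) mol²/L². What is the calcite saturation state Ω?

Ω = 18.5

Ksp = 10^(−8.38) = 4.169×10^-9
Ω = [Ca²⁺][CO3²⁻]/Ksp = (1.14×10^-3)(0.0678×10^-3) / 4.169×10^-9 = 18.5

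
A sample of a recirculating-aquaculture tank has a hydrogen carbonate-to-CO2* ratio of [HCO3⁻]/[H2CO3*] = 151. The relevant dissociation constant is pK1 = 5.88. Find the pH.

pH = 8.06

From K1 = [H⁺][HCO3⁻]/[H2CO3*]:  pH = pK1 + log₁₀([HCO3⁻]/[H2CO3*])
log₁₀(151) = +2.179
pH = 5.88 + (+2.179) = 8.06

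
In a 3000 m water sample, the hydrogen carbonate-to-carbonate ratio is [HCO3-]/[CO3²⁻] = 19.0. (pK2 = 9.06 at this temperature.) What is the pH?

From K2 = [H⁺][CO3²⁻]/[HCO3-]:  pH = pK2 − log₁₀([HCO3-]/[CO3²⁻])
log₁₀(19.0) = +1.279
pH = 9.06 − (+1.279) = 7.78

pH = 7.78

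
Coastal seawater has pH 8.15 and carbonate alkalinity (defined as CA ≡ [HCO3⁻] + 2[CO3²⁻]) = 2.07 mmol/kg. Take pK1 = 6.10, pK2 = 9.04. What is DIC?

CA = [HCO3⁻] + 2[CO3²⁻] = (α₁ + 2α₂)·DIC
At pH 8.15: [H⁺]/K1 = 10^-2.05 = 0.0089125, K2/[H⁺] = 10^-0.89 = 0.12882
α₁ = 1/(1 + 0.0089125 + 0.12882) = 1/1.1377 = 0.8789; α₂ = α₁·K2/[H⁺] = 0.1132
α₁ + 2α₂ = 1.1054
DIC = CA / (α₁ + 2α₂) = 2.07 / 1.1054 = 1.87 mmol/kg

DIC = 1.87 mmol/kg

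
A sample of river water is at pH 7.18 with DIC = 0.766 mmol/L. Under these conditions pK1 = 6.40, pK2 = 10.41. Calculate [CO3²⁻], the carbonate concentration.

[CO3²⁻] = 0.387 μmol/L

α₂ = 1 / (1 + [H⁺]/K2 + [H⁺]²/(K1K2)) = 1 / (1 + 10^+3.23 + 10^+2.45)
   = 1 / (1 + 1698.2 + 281.84) = 1/1981.1 = 0.0005048
[CO3²⁻] = α₂ × DIC = 0.0005048 × 0.766 = 0.000387 mmol/L = 0.387 μmol/L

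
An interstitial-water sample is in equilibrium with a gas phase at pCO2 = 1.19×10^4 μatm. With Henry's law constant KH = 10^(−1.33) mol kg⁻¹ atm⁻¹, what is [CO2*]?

[CO2*] = 557 μmol/kg

KH = 10^(−1.33) = 4.677×10^-2 mol kg⁻¹ atm⁻¹
[CO2*] = KH · pCO2 = 4.677×10^-2 × 1.19×10^4×10^-6 atm = 5.57×10^-4 mol/kg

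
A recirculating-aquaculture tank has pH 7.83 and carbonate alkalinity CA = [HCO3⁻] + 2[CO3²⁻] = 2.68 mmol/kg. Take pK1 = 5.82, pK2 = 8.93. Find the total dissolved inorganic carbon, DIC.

DIC = 2.52 mmol/kg

CA = [HCO3⁻] + 2[CO3²⁻] = (α₁ + 2α₂)·DIC
At pH 7.83: [H⁺]/K1 = 10^-2.01 = 0.0097724, K2/[H⁺] = 10^-1.10 = 0.079433
α₁ = 1/(1 + 0.0097724 + 0.079433) = 1/1.0892 = 0.9181; α₂ = α₁·K2/[H⁺] = 0.07293
α₁ + 2α₂ = 1.0640
DIC = CA / (α₁ + 2α₂) = 2.68 / 1.0640 = 2.52 mmol/kg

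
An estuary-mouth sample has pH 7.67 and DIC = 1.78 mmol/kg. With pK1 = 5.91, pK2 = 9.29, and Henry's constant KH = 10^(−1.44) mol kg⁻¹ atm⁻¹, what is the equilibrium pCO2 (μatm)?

α₀ = 1 / (1 + K1/[H⁺] + K1K2/[H⁺]²) = 1 / (1 + 10^+1.76 + 10^+0.14)
   = 1 / (1 + 57.544 + 1.3804) = 1/59.924 = 0.01669
[CO2*] = α₀ × DIC = 0.01669 × 1.78 = 0.02970 mmol/kg
pCO2 = [CO2*]/KH = 2.970×10^-5 / 3.631×10^-2 = 818 μatm

pCO2 = 818 μatm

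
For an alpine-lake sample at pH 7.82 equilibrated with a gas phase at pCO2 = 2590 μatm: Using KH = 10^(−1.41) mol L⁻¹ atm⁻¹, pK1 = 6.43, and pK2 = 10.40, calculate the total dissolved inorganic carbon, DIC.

[CO2*] = KH · pCO2 = 10^(−1.41) × 2590×10^-6 = 1.008×10^-4 mol/L
α₀ = 1/(1 + K1/[H⁺] + K1K2/[H⁺]²) = 1/(1 + 10^+1.39 + 10^-1.19) = 0.03904
DIC = [CO2*]/α₀ = 1.008×10^-4 / 0.03904 = 2.58 mmol/L

DIC = 2.58 mmol/L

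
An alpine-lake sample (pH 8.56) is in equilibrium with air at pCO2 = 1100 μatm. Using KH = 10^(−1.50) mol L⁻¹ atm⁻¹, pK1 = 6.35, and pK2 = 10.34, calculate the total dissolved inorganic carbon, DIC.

[CO2*] = KH · pCO2 = 10^(−1.50) × 1100×10^-6 = 3.479×10^-5 mol/L
α₀ = 1/(1 + K1/[H⁺] + K1K2/[H⁺]²) = 1/(1 + 10^+2.21 + 10^+0.43) = 0.006029
DIC = [CO2*]/α₀ = 3.479×10^-5 / 0.006029 = 5.77 mmol/L

DIC = 5.77 mmol/L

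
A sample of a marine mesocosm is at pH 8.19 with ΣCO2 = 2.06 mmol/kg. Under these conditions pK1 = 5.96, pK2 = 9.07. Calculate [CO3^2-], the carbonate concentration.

α₂ = 1 / (1 + [H⁺]/K2 + [H⁺]²/(K1K2)) = 1 / (1 + 10^+0.88 + 10^-1.35)
   = 1 / (1 + 7.5858 + 0.044668) = 1/8.6304 = 0.1159
[CO3²⁻] = α₂ × DIC = 0.1159 × 2.06 = 0.239 mmol/kg

[CO3²⁻] = 0.239 mmol/kg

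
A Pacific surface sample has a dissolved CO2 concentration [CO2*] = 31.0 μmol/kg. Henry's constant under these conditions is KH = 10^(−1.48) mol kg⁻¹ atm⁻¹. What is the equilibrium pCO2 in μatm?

KH = 10^(−1.48) = 3.311×10^-2 mol kg⁻¹ atm⁻¹
pCO2 = [CO2*]/KH = 31.0×10^-6 / 3.311×10^-2 = 9.36×10^-4 atm = 936 μatm

pCO2 = 936 μatm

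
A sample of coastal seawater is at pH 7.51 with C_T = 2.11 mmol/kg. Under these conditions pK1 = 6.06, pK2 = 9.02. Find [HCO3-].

α₁ = 1 / (1 + [H⁺]/K1 + K2/[H⁺]) = 1 / (1 + 10^-1.45 + 10^-1.51)
   = 1 / (1 + 0.035481 + 0.030903) = 1/1.0664 = 0.9377
[HCO3⁻] = α₁ × DIC = 0.9377 × 2.11 = 1.98 mmol/kg

[HCO3⁻] = 1.98 mmol/kg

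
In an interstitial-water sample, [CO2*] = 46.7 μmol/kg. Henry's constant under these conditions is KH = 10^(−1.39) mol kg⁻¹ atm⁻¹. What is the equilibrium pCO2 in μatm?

pCO2 = 1150 μatm

KH = 10^(−1.39) = 4.074×10^-2 mol kg⁻¹ atm⁻¹
pCO2 = [CO2*]/KH = 46.7×10^-6 / 4.074×10^-2 = 1.15×10^-3 atm = 1150 μatm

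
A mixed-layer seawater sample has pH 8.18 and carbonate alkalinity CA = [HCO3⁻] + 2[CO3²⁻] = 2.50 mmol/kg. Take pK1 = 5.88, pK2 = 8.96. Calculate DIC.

DIC = 2.20 mmol/kg

CA = [HCO3⁻] + 2[CO3²⁻] = (α₁ + 2α₂)·DIC
At pH 8.18: [H⁺]/K1 = 10^-2.30 = 0.0050119, K2/[H⁺] = 10^-0.78 = 0.16596
α₁ = 1/(1 + 0.0050119 + 0.16596) = 1/1.1710 = 0.8540; α₂ = α₁·K2/[H⁺] = 0.1417
α₁ + 2α₂ = 1.1374
DIC = CA / (α₁ + 2α₂) = 2.50 / 1.1374 = 2.20 mmol/kg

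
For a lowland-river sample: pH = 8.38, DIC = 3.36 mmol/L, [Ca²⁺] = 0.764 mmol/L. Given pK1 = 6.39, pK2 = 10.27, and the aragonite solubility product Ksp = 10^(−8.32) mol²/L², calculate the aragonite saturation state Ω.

α₂ = 1 / (1 + [H⁺]/K2 + [H⁺]²/(K1K2)) = 1 / (1 + 10^+1.89 + 10^-0.10)
   = 1 / (1 + 77.625 + 0.79433) = 1/79.419 = 0.01259
[CO3²⁻] = α₂ × DIC = 0.01259 × 3.36 = 0.04231 mmol/L
Ksp = 10^(−8.32) = 4.786×10^-9
Ω = [Ca²⁺][CO3²⁻]/Ksp = (0.764×10^-3)(4.231×10^-5) / 4.786×10^-9 = 6.75

Ω = 6.75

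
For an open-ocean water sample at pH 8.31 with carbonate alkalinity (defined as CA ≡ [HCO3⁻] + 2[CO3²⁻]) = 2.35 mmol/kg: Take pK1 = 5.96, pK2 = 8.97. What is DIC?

CA = [HCO3⁻] + 2[CO3²⁻] = (α₁ + 2α₂)·DIC
At pH 8.31: [H⁺]/K1 = 10^-2.35 = 0.0044668, K2/[H⁺] = 10^-0.66 = 0.21878
α₁ = 1/(1 + 0.0044668 + 0.21878) = 1/1.2232 = 0.8175; α₂ = α₁·K2/[H⁺] = 0.1788
α₁ + 2α₂ = 1.1752
DIC = CA / (α₁ + 2α₂) = 2.35 / 1.1752 = 2.00 mmol/kg

DIC = 2.00 mmol/kg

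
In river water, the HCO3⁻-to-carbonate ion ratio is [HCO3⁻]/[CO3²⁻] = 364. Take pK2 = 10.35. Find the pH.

pH = 7.79

From K2 = [H⁺][CO3²⁻]/[HCO3⁻]:  pH = pK2 − log₁₀([HCO3⁻]/[CO3²⁻])
log₁₀(364) = +2.561
pH = 10.35 − (+2.561) = 7.79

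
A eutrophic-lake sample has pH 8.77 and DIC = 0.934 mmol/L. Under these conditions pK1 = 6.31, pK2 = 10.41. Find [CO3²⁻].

[CO3²⁻] = 0.0208 mmol/L

α₂ = 1 / (1 + [H⁺]/K2 + [H⁺]²/(K1K2)) = 1 / (1 + 10^+1.64 + 10^-0.82)
   = 1 / (1 + 43.652 + 0.15136) = 1/44.803 = 0.02232
[CO3²⁻] = α₂ × DIC = 0.02232 × 0.934 = 0.0208 mmol/L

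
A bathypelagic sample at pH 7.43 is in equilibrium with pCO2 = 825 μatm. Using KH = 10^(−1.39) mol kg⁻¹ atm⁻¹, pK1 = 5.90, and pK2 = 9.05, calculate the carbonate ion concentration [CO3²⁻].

[CO3²⁻] = 0.0273 mmol/kg

[CO2*] = KH · pCO2 = 10^(−1.39) × 825×10^-6 = 3.361×10^-5 mol/kg
α₀ = 1/(1 + K1/[H⁺] + K1K2/[H⁺]²) = 1/(1 + 10^+1.53 + 10^-0.09) = 0.02801
DIC = [CO2*]/α₀ = 3.361×10^-5 / 0.02801 = 1.200 mmol/kg
[CO3²⁻] = α₂·DIC; α₂ = 0.02277, so [CO3²⁻] = 0.02277 × 1.200 = 0.0273 mmol/kg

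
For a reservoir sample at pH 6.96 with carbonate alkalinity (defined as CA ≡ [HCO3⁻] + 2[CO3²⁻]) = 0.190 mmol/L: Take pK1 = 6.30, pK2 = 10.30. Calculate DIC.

CA = [HCO3⁻] + 2[CO3²⁻] = (α₁ + 2α₂)·DIC
At pH 6.96: [H⁺]/K1 = 10^-0.66 = 0.21878, K2/[H⁺] = 10^-3.34 = 0.00045709
α₁ = 1/(1 + 0.21878 + 0.00045709) = 1/1.2192 = 0.8202; α₂ = α₁·K2/[H⁺] = 0.0003749
α₁ + 2α₂ = 0.8209
DIC = CA / (α₁ + 2α₂) = 0.190 / 0.8209 = 0.231 mmol/L

DIC = 0.231 mmol/L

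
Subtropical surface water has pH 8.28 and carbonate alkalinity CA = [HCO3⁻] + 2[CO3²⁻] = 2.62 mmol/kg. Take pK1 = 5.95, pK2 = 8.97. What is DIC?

DIC = 2.25 mmol/kg

CA = [HCO3⁻] + 2[CO3²⁻] = (α₁ + 2α₂)·DIC
At pH 8.28: [H⁺]/K1 = 10^-2.33 = 0.0046774, K2/[H⁺] = 10^-0.69 = 0.20417
α₁ = 1/(1 + 0.0046774 + 0.20417) = 1/1.2089 = 0.8272; α₂ = α₁·K2/[H⁺] = 0.1689
α₁ + 2α₂ = 1.1650
DIC = CA / (α₁ + 2α₂) = 2.62 / 1.1650 = 2.25 mmol/kg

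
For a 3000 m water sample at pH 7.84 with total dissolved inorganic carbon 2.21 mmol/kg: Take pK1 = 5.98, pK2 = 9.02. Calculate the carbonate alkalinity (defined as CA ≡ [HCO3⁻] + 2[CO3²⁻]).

CA = [HCO3⁻] + 2[CO3²⁻] = (α₁ + 2α₂)·DIC
At pH 7.84: [H⁺]/K1 = 10^-1.86 = 0.013804, K2/[H⁺] = 10^-1.18 = 0.066069
α₁ = 1/(1 + 0.013804 + 0.066069) = 1/1.0799 = 0.9260; α₂ = α₁·K2/[H⁺] = 0.06118
α₁ + 2α₂ = 1.0484
CA = 1.0484 × 2.21 = 2.32 mmol/kg

CA = 2.32 mmol/kg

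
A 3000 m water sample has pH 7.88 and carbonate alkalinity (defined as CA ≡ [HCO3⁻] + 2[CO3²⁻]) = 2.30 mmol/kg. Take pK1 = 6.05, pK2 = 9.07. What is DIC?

DIC = 2.20 mmol/kg

CA = [HCO3⁻] + 2[CO3²⁻] = (α₁ + 2α₂)·DIC
At pH 7.88: [H⁺]/K1 = 10^-1.83 = 0.014791, K2/[H⁺] = 10^-1.19 = 0.064565
α₁ = 1/(1 + 0.014791 + 0.064565) = 1/1.0794 = 0.9265; α₂ = α₁·K2/[H⁺] = 0.05982
α₁ + 2α₂ = 1.0461
DIC = CA / (α₁ + 2α₂) = 2.30 / 1.0461 = 2.20 mmol/kg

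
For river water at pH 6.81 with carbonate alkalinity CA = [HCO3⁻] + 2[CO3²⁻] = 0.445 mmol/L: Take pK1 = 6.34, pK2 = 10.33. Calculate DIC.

CA = [HCO3⁻] + 2[CO3²⁻] = (α₁ + 2α₂)·DIC
At pH 6.81: [H⁺]/K1 = 10^-0.47 = 0.33884, K2/[H⁺] = 10^-3.52 = 0.00030200
α₁ = 1/(1 + 0.33884 + 0.00030200) = 1/1.3391 = 0.7467; α₂ = α₁·K2/[H⁺] = 0.0002255
α₁ + 2α₂ = 0.7472
DIC = CA / (α₁ + 2α₂) = 0.445 / 0.7472 = 0.596 mmol/L

DIC = 0.596 mmol/L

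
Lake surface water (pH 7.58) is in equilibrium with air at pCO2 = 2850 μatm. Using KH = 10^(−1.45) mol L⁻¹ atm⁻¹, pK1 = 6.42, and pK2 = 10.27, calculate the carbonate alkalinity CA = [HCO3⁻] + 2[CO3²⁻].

[CO2*] = KH · pCO2 = 10^(−1.45) × 2850×10^-6 = 1.011×10^-4 mol/L
α₀ = 1/(1 + K1/[H⁺] + K1K2/[H⁺]²) = 1/(1 + 10^+1.16 + 10^-1.53) = 0.06458
DIC = [CO2*]/α₀ = 1.011×10^-4 / 0.06458 = 1.566 mmol/L
CA = (α₁ + 2α₂)·DIC = (0.9335 + 2×0.001906) × 1.566 = 1.47 mmol/L

CA = 1.47 mmol/L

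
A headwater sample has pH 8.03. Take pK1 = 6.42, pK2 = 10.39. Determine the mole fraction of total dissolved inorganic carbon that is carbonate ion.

α₂ = 0.00424

α₂ = 1 / (1 + [H⁺]/K2 + [H⁺]²/(K1K2)) = 1 / (1 + 10^+2.36 + 10^+0.75)
   = 1 / (1 + 229.09 + 5.6234) = 1/235.71 = 0.004242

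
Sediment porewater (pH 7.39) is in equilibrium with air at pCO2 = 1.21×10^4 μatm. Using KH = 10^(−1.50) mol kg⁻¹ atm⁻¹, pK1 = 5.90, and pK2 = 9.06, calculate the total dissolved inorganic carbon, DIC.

[CO2*] = KH · pCO2 = 10^(−1.50) × 1.21×10^4×10^-6 = 3.826×10^-4 mol/kg
α₀ = 1/(1 + K1/[H⁺] + K1K2/[H⁺]²) = 1/(1 + 10^+1.49 + 10^-0.18) = 0.03071
DIC = [CO2*]/α₀ = 3.826×10^-4 / 0.03071 = 12.5 mmol/kg

DIC = 12.5 mmol/kg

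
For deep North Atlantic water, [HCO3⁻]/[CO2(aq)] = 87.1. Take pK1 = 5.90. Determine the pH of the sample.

pH = 7.84

From K1 = [H⁺][HCO3⁻]/[CO2(aq)]:  pH = pK1 + log₁₀([HCO3⁻]/[CO2(aq)])
log₁₀(87.1) = +1.940
pH = 5.90 + (+1.940) = 7.84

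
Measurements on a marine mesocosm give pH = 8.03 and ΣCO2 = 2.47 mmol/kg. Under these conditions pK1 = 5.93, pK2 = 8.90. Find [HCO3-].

[HCO3⁻] = 2.16 mmol/kg

α₁ = 1 / (1 + [H⁺]/K1 + K2/[H⁺]) = 1 / (1 + 10^-2.10 + 10^-0.87)
   = 1 / (1 + 0.0079433 + 0.13490) = 1/1.1428 = 0.8750
[HCO3⁻] = α₁ × DIC = 0.8750 × 2.47 = 2.16 mmol/kg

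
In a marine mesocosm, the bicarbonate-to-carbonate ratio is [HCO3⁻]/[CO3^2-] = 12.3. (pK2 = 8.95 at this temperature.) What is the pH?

pH = 7.86

From K2 = [H⁺][CO3^2-]/[HCO3⁻]:  pH = pK2 − log₁₀([HCO3⁻]/[CO3^2-])
log₁₀(12.3) = +1.090
pH = 8.95 − (+1.090) = 7.86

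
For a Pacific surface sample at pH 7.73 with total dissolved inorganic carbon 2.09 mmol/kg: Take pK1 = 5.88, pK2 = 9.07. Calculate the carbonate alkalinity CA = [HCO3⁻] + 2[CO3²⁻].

CA = 2.15 mmol/kg

CA = [HCO3⁻] + 2[CO3²⁻] = (α₁ + 2α₂)·DIC
At pH 7.73: [H⁺]/K1 = 10^-1.85 = 0.014125, K2/[H⁺] = 10^-1.34 = 0.045709
α₁ = 1/(1 + 0.014125 + 0.045709) = 1/1.0598 = 0.9435; α₂ = α₁·K2/[H⁺] = 0.04313
α₁ + 2α₂ = 1.0298
CA = 1.0298 × 2.09 = 2.15 mmol/kg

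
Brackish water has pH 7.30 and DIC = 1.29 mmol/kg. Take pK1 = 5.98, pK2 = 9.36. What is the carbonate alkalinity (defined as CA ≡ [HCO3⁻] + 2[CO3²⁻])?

CA = [HCO3⁻] + 2[CO3²⁻] = (α₁ + 2α₂)·DIC
At pH 7.30: [H⁺]/K1 = 10^-1.32 = 0.047863, K2/[H⁺] = 10^-2.06 = 0.0087096
α₁ = 1/(1 + 0.047863 + 0.0087096) = 1/1.0566 = 0.9465; α₂ = α₁·K2/[H⁺] = 0.008243
α₁ + 2α₂ = 0.9629
CA = 0.9629 × 1.29 = 1.24 mmol/kg

CA = 1.24 mmol/kg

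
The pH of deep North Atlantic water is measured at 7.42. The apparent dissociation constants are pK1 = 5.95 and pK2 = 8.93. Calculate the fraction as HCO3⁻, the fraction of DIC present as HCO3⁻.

α₁ = 0.939

α₁ = 1 / (1 + [H⁺]/K1 + K2/[H⁺]) = 1 / (1 + 10^-1.47 + 10^-1.51)
   = 1 / (1 + 0.033884 + 0.030903) = 1/1.0648 = 0.9392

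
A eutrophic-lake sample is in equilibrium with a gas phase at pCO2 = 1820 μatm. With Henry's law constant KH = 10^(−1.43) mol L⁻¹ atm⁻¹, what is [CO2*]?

[CO2*] = 67.6 μmol/L

KH = 10^(−1.43) = 3.715×10^-2 mol L⁻¹ atm⁻¹
[CO2*] = KH · pCO2 = 3.715×10^-2 × 1820×10^-6 atm = 6.76×10^-5 mol/L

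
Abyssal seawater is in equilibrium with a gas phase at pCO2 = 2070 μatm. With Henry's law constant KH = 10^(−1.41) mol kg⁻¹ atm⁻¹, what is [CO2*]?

[CO2*] = 80.5 μmol/kg

KH = 10^(−1.41) = 3.890×10^-2 mol kg⁻¹ atm⁻¹
[CO2*] = KH · pCO2 = 3.890×10^-2 × 2070×10^-6 atm = 8.05×10^-5 mol/kg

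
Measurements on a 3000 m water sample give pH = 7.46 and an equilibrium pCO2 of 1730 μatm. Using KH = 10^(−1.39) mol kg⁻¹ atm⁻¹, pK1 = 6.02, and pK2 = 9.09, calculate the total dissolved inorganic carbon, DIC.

DIC = 2.06 mmol/kg

[CO2*] = KH · pCO2 = 10^(−1.39) × 1730×10^-6 = 7.048×10^-5 mol/kg
α₀ = 1/(1 + K1/[H⁺] + K1K2/[H⁺]²) = 1/(1 + 10^+1.44 + 10^-0.19) = 0.03426
DIC = [CO2*]/α₀ = 7.048×10^-5 / 0.03426 = 2.06 mmol/kg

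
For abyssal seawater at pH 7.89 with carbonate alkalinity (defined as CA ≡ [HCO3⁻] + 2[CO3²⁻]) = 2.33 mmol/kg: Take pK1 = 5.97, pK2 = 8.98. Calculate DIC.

CA = [HCO3⁻] + 2[CO3²⁻] = (α₁ + 2α₂)·DIC
At pH 7.89: [H⁺]/K1 = 10^-1.92 = 0.012023, K2/[H⁺] = 10^-1.09 = 0.081283
α₁ = 1/(1 + 0.012023 + 0.081283) = 1/1.0933 = 0.9147; α₂ = α₁·K2/[H⁺] = 0.07435
α₁ + 2α₂ = 1.0633
DIC = CA / (α₁ + 2α₂) = 2.33 / 1.0633 = 2.19 mmol/kg

DIC = 2.19 mmol/kg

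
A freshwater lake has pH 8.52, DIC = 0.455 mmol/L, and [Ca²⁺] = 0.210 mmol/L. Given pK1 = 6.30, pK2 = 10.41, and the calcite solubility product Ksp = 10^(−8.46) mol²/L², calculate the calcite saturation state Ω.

Ω = 0.348

α₂ = 1 / (1 + [H⁺]/K2 + [H⁺]²/(K1K2)) = 1 / (1 + 10^+1.89 + 10^-0.33)
   = 1 / (1 + 77.625 + 0.46774) = 1/79.092 = 0.01264
[CO3²⁻] = α₂ × DIC = 0.01264 × 0.455 = 0.005753 mmol/L = 5.753 μmol/L
Ksp = 10^(−8.46) = 3.467×10^-9
Ω = [Ca²⁺][CO3²⁻]/Ksp = (0.210×10^-3)(5.753×10^-6) / 3.467×10^-9 = 0.348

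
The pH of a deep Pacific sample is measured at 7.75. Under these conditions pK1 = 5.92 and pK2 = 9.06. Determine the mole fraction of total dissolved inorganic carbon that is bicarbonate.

α₁ = 1 / (1 + [H⁺]/K1 + K2/[H⁺]) = 1 / (1 + 10^-1.83 + 10^-1.31)
   = 1 / (1 + 0.014791 + 0.048978) = 1/1.0638 = 0.9401

α₁ = 0.940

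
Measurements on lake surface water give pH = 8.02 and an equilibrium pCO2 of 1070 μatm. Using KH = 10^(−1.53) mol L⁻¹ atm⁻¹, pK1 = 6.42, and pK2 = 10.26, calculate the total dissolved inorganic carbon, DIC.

[CO2*] = KH · pCO2 = 10^(−1.53) × 1070×10^-6 = 3.158×10^-5 mol/L
α₀ = 1/(1 + K1/[H⁺] + K1K2/[H⁺]²) = 1/(1 + 10^+1.60 + 10^-0.64) = 0.02437
DIC = [CO2*]/α₀ = 3.158×10^-5 / 0.02437 = 1.30 mmol/L

DIC = 1.30 mmol/L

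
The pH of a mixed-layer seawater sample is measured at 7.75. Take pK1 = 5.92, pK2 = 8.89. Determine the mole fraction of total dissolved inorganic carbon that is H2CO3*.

α₀ = 1 / (1 + K1/[H⁺] + K1K2/[H⁺]²) = 1 / (1 + 10^+1.83 + 10^+0.69)
   = 1 / (1 + 67.608 + 4.8978) = 1/73.506 = 0.01360

α₀ = 0.0136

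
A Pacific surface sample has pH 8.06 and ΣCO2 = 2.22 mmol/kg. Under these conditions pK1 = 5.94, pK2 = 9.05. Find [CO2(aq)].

[CO2*] = 15.2 μmol/kg

α₀ = 1 / (1 + K1/[H⁺] + K1K2/[H⁺]²) = 1 / (1 + 10^+2.12 + 10^+1.13)
   = 1 / (1 + 131.83 + 13.490) = 1/146.32 = 0.006835
[CO2*] = α₀ × DIC = 0.006835 × 2.22 = 0.0152 mmol/kg = 15.2 μmol/kg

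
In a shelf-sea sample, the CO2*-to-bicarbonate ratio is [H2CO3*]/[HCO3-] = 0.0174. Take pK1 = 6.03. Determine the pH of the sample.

From K1 = [H⁺][HCO3-]/[H2CO3*]:  pH = pK1 − log₁₀([H2CO3*]/[HCO3-])
log₁₀(0.0174) = -1.759
pH = 6.03 − (-1.759) = 7.79

pH = 7.79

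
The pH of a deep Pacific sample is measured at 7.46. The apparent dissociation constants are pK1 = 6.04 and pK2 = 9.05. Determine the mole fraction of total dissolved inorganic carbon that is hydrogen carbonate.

α₁ = 1 / (1 + [H⁺]/K1 + K2/[H⁺]) = 1 / (1 + 10^-1.42 + 10^-1.59)
   = 1 / (1 + 0.038019 + 0.025704) = 1/1.0637 = 0.9401

α₁ = 0.940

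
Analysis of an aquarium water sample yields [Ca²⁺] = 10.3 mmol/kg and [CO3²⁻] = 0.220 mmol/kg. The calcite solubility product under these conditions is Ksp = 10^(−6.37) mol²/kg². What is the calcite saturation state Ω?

Ksp = 10^(−6.37) = 4.266×10^-7
Ω = [Ca²⁺][CO3²⁻]/Ksp = (10.3×10^-3)(0.220×10^-3) / 4.266×10^-7 = 5.31

Ω = 5.31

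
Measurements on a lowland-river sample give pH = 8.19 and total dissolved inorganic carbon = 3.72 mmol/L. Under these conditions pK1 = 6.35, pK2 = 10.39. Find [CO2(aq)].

α₀ = 1 / (1 + K1/[H⁺] + K1K2/[H⁺]²) = 1 / (1 + 10^+1.84 + 10^-0.36)
   = 1 / (1 + 69.183 + 0.43652) = 1/70.620 = 0.01416
[CO2*] = α₀ × DIC = 0.01416 × 3.72 = 0.0527 mmol/L

[CO2*] = 0.0527 mmol/L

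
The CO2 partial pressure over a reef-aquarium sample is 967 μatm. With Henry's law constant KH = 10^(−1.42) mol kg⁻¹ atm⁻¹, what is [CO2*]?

[CO2*] = 36.8 μmol/kg

KH = 10^(−1.42) = 3.802×10^-2 mol kg⁻¹ atm⁻¹
[CO2*] = KH · pCO2 = 3.802×10^-2 × 967×10^-6 atm = 3.68×10^-5 mol/kg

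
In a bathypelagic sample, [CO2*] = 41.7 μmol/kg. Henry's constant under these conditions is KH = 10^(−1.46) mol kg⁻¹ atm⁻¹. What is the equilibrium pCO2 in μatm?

pCO2 = 1200 μatm

KH = 10^(−1.46) = 3.467×10^-2 mol kg⁻¹ atm⁻¹
pCO2 = [CO2*]/KH = 41.7×10^-6 / 3.467×10^-2 = 1.20×10^-3 atm = 1200 μatm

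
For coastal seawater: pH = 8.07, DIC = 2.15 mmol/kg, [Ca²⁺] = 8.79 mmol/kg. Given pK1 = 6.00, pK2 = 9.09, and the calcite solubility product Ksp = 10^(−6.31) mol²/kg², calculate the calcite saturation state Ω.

Ω = 3.34

α₂ = 1 / (1 + [H⁺]/K2 + [H⁺]²/(K1K2)) = 1 / (1 + 10^+1.02 + 10^-1.05)
   = 1 / (1 + 10.471 + 0.089125) = 1/11.560 = 0.08650
[CO3²⁻] = α₂ × DIC = 0.08650 × 2.15 = 0.1860 mmol/kg
Ksp = 10^(−6.31) = 4.898×10^-7
Ω = [Ca²⁺][CO3²⁻]/Ksp = (8.79×10^-3)(1.860×10^-4) / 4.898×10^-7 = 3.34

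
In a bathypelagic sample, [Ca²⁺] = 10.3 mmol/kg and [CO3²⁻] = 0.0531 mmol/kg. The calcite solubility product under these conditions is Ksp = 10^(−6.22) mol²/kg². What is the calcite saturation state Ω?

Ksp = 10^(−6.22) = 6.026×10^-7
Ω = [Ca²⁺][CO3²⁻]/Ksp = (10.3×10^-3)(0.0531×10^-3) / 6.026×10^-7 = 0.908

Ω = 0.908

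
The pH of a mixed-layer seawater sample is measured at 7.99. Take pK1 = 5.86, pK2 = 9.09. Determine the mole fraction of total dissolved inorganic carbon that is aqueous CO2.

α₀ = 0.00682

α₀ = 1 / (1 + K1/[H⁺] + K1K2/[H⁺]²) = 1 / (1 + 10^+2.13 + 10^+1.03)
   = 1 / (1 + 134.90 + 10.715) = 1/146.61 = 0.006821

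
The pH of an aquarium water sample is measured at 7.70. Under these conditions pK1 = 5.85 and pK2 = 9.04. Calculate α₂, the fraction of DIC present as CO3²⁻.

α₂ = 1 / (1 + [H⁺]/K2 + [H⁺]²/(K1K2)) = 1 / (1 + 10^+1.34 + 10^-0.51)
   = 1 / (1 + 21.878 + 0.30903) = 1/23.187 = 0.04313

α₂ = 0.0431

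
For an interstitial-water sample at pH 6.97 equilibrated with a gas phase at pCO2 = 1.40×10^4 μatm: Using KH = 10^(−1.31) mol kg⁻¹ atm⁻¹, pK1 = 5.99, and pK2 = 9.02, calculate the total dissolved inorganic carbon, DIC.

[CO2*] = KH · pCO2 = 10^(−1.31) × 1.40×10^4×10^-6 = 6.857×10^-4 mol/kg
α₀ = 1/(1 + K1/[H⁺] + K1K2/[H⁺]²) = 1/(1 + 10^+0.98 + 10^-1.07) = 0.09403
DIC = [CO2*]/α₀ = 6.857×10^-4 / 0.09403 = 7.29 mmol/kg

DIC = 7.29 mmol/kg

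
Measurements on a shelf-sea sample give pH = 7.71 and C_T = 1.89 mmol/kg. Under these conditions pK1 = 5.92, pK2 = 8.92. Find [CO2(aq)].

α₀ = 1 / (1 + K1/[H⁺] + K1K2/[H⁺]²) = 1 / (1 + 10^+1.79 + 10^+0.58)
   = 1 / (1 + 61.660 + 3.8019) = 1/66.461 = 0.01505
[CO2*] = α₀ × DIC = 0.01505 × 1.89 = 0.0284 mmol/kg

[CO2*] = 0.0284 mmol/kg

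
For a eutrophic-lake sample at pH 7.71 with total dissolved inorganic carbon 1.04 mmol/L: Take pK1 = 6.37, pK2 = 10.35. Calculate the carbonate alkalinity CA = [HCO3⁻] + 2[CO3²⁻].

CA = [HCO3⁻] + 2[CO3²⁻] = (α₁ + 2α₂)·DIC
At pH 7.71: [H⁺]/K1 = 10^-1.34 = 0.045709, K2/[H⁺] = 10^-2.64 = 0.0022909
α₁ = 1/(1 + 0.045709 + 0.0022909) = 1/1.0480 = 0.9542; α₂ = α₁·K2/[H⁺] = 0.002186
α₁ + 2α₂ = 0.9586
CA = 0.9586 × 1.04 = 0.997 mmol/L

CA = 0.997 mmol/L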